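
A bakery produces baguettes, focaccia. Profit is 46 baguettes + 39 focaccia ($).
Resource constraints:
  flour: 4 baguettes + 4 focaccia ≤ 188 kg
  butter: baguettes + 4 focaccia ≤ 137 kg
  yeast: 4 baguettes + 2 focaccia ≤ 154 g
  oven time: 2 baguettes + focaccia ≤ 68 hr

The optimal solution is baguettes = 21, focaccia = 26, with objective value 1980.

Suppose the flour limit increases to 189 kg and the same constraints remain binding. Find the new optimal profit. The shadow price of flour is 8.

Δb = 1, so new z* = 1980 + (8)·(1) = 1980 + 8 = 1988.

1988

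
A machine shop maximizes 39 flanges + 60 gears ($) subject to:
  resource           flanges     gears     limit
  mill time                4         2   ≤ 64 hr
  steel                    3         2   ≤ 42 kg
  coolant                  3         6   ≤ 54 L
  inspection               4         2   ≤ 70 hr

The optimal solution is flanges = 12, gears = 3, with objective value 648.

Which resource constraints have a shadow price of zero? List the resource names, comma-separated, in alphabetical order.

inspection, mill time

mill time: 54/64 (slack 10)
steel: 42/42 (binding)
coolant: 54/54 (binding)
inspection: 54/70 (slack 16)
By complementary slackness, a constraint with positive slack has shadow price 0 → inspection, mill time.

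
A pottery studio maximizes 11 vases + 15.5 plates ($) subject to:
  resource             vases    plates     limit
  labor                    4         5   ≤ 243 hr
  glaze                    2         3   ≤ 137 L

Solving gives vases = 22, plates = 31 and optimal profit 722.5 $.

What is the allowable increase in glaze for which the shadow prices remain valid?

8.8

Binding constraints: labor, glaze. The basis is B = [[4,5],[2,3]] with det 2.
Per unit increase in glaze, x* moves by d = (-2.5, 2).
The basis stays optimal until vases reaches 0; allowable increase = 8.8 L.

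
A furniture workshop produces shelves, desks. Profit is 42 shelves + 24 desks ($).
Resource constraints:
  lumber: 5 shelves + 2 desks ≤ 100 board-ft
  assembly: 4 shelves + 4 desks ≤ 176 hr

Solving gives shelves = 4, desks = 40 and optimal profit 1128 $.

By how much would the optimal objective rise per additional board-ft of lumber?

Check each constraint at x*: lumber 100/100 (tight); assembly 176/176 (tight).
From A_Bᵀ y = c: 5·y_lumber + 4·y_assembly = 42; 2·y_lumber + 4·y_assembly = 24.
This yields shadow prices y_lumber = 6, y_assembly = 3.
Shadow price of lumber = 6.

6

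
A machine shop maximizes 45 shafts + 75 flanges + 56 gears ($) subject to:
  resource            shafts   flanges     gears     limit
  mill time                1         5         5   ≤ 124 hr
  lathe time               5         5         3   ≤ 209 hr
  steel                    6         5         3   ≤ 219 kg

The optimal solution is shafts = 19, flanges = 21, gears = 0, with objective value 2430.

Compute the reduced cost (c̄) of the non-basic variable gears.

Check each constraint at x*: mill time 124/124 (tight); lathe time 200/209 (slack 9); steel 219/219 (tight).
Since lathe time is not tight, its dual is 0.
Dual feasibility on the basic columns requires 1·y_mill time + 6·y_steel = 45, 5·y_mill time + 5·y_steel = 75.
→ y_mill time = 9 and y_steel = 6.
Reduced cost of gears: c₃ − yᵀa₃ = 56 − (9·5 + 6·3) = 56 − 63 = -7.

-7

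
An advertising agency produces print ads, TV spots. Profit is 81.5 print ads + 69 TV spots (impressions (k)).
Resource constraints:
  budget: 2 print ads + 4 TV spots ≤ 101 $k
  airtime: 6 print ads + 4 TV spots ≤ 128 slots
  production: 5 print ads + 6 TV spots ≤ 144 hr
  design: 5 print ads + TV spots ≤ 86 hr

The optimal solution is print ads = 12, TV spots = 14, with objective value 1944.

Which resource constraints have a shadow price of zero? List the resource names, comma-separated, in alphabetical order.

budget, design

budget: 80/101 (slack 21)
airtime: 128/128 (binding)
production: 144/144 (binding)
design: 74/86 (slack 12)
By complementary slackness, a constraint with positive slack has shadow price 0 → budget, design.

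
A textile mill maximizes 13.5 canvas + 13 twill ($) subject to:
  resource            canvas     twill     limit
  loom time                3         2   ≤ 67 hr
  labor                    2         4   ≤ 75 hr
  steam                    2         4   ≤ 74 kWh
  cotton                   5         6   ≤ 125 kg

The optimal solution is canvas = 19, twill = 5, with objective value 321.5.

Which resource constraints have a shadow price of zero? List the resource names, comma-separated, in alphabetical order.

labor, steam

loom time: 67/67 (binding)
labor: 58/75 (slack 17)
steam: 58/74 (slack 16)
cotton: 125/125 (binding)
By complementary slackness, a constraint with positive slack has shadow price 0 → labor, steam.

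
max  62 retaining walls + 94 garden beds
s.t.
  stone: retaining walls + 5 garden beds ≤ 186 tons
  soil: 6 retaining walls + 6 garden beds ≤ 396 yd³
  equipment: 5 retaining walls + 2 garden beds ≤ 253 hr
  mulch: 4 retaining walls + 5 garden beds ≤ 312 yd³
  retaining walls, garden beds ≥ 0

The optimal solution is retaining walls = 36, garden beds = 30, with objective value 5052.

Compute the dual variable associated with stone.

At the optimum: stone uses 186 of 186 (binding); soil uses 396 of 396 (binding); equipment uses 240 of 253 (slack = 13); mulch uses 294 of 312 (slack = 18).
Slack constraints have shadow price 0 (complementary slackness).
Dual feasibility on the basic columns requires 1·y_stone + 6·y_soil = 62, 5·y_stone + 6·y_soil = 94.
→ y_stone = 8 and y_soil = 9.
Shadow price of stone = 8.

8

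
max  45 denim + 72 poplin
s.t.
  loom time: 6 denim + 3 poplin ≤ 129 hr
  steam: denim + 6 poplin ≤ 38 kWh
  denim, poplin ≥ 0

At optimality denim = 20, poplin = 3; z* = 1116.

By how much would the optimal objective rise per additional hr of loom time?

6

At the optimum: loom time uses 129 of 129 (binding); steam uses 38 of 38 (binding).
From A_Bᵀ y = c: 6·y_loom time + 1·y_steam = 45; 3·y_loom time + 6·y_steam = 72.
→ y_loom time = 6 and y_steam = 9.
Shadow price of loom time = 6.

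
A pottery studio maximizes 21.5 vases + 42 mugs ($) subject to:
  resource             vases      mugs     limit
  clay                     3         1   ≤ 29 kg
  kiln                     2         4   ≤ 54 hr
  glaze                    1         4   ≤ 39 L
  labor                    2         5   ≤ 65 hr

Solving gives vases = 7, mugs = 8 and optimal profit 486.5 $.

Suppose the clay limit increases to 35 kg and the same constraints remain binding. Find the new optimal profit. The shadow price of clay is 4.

510.5

Δb = 6, so new z* = 486.5 + (4)·(6) = 486.5 + 24 = 510.5.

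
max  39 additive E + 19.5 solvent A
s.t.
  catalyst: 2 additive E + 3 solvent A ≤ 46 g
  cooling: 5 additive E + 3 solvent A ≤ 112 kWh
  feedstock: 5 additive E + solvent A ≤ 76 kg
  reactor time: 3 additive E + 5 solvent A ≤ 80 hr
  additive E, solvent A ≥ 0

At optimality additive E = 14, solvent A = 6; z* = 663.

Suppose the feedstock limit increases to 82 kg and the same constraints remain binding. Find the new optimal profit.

699

Binding: catalyst and feedstock. Non-binding: cooling (24 unused), reactor time (8 unused).
Since cooling, reactor time are not tight, their duals are 0.
The binding rows give the dual system: 2·y_catalyst + 5·y_feedstock = 39 and 3·y_catalyst + 1·y_feedstock = 19.5.
This yields shadow prices y_catalyst = 4.5, y_feedstock = 6.
Δz = y_feedstock·Δb = 6 × (6) = 36, so new z* = 663 + 36 = 699.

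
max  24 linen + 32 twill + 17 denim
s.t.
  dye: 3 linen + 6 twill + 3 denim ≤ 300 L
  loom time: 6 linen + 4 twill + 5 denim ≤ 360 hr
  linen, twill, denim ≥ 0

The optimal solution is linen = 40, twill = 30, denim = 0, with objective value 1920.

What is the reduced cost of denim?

-5

Both dye and loom time are binding at x*.
The binding rows give the dual system: 3·y_dye + 6·y_loom time = 24 and 6·y_dye + 4·y_loom time = 32.
This yields shadow prices y_dye = 4, y_loom time = 2.
Reduced cost of denim: c₃ − yᵀa₃ = 17 − (4·3 + 2·5) = 17 − 22 = -5.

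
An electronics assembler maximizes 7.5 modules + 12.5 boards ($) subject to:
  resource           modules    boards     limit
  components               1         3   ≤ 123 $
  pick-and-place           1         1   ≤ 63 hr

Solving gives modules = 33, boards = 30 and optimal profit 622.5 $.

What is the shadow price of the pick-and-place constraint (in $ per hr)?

5

At the optimum: components uses 123 of 123 (binding); pick-and-place uses 63 of 63 (binding).
From A_Bᵀ y = c: 1·y_components + 1·y_pick-and-place = 7.5; 3·y_components + 1·y_pick-and-place = 12.5.
→ y_components = 2.5 and y_pick-and-place = 5.
Shadow price of pick-and-place = 5.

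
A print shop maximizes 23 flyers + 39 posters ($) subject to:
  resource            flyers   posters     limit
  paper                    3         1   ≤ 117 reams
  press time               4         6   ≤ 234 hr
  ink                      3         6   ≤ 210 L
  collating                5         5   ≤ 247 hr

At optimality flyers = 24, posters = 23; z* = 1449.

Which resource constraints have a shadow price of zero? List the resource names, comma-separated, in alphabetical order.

collating, paper

paper: 95/117 (slack 22)
press time: 234/234 (binding)
ink: 210/210 (binding)
collating: 235/247 (slack 12)
By complementary slackness, a constraint with positive slack has shadow price 0 → collating, paper.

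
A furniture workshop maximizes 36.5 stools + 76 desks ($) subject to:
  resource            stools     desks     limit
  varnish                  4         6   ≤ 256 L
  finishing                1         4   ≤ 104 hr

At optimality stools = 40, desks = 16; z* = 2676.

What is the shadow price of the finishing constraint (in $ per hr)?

Both varnish and finishing are binding at x*.
Dual feasibility on the basic columns requires 4·y_varnish + 1·y_finishing = 36.5, 6·y_varnish + 4·y_finishing = 76.
Solving: y_varnish = 7, y_finishing = 8.5.
Shadow price of finishing = 8.5.

8.5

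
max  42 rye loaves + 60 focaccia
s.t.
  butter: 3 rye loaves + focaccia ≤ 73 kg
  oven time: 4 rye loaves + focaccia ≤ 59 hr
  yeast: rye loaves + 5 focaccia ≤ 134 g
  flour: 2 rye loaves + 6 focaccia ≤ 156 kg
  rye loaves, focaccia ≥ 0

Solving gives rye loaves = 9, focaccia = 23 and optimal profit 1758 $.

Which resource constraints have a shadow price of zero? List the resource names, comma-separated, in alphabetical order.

butter: 50/73 (slack 23)
oven time: 59/59 (binding)
yeast: 124/134 (slack 10)
flour: 156/156 (binding)
By complementary slackness, a constraint with positive slack has shadow price 0 → butter, yeast.

butter, yeast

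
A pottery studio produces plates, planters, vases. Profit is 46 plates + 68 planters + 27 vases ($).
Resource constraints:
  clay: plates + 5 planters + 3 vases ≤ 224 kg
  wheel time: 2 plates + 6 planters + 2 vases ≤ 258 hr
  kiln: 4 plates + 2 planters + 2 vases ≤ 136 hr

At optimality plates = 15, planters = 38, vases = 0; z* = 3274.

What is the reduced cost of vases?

-5

Check each constraint at x*: clay 205/224 (slack 19); wheel time 258/258 (tight); kiln 136/136 (tight).
Slack constraints have shadow price 0 (complementary slackness).
Dual feasibility on the basic columns requires 2·y_wheel time + 4·y_kiln = 46, 6·y_wheel time + 2·y_kiln = 68.
Solving: y_wheel time = 9, y_kiln = 7.
Reduced cost of vases: c₃ − yᵀa₃ = 27 − (9·2 + 7·2) = 27 − 32 = -5.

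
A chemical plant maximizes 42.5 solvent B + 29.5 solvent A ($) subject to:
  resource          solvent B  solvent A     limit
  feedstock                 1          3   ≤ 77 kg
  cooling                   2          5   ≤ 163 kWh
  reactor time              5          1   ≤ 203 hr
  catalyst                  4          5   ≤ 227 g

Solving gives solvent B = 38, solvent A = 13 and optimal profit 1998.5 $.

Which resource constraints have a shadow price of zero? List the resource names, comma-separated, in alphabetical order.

feedstock: 77/77 (binding)
cooling: 141/163 (slack 22)
reactor time: 203/203 (binding)
catalyst: 217/227 (slack 10)
By complementary slackness, a constraint with positive slack has shadow price 0 → catalyst, cooling.

catalyst, cooling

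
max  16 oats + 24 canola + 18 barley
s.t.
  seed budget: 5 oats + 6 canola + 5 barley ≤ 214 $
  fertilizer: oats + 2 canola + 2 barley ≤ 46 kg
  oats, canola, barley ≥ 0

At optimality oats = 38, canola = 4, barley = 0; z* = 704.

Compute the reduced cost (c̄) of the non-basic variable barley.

-4

Both seed budget and fertilizer are binding at x*.
From A_Bᵀ y = c: 5·y_seed budget + 1·y_fertilizer = 16; 6·y_seed budget + 2·y_fertilizer = 24.
→ y_seed budget = 2 and y_fertilizer = 6.
Reduced cost of barley: c₃ − yᵀa₃ = 18 − (2·5 + 6·2) = 18 − 22 = -4.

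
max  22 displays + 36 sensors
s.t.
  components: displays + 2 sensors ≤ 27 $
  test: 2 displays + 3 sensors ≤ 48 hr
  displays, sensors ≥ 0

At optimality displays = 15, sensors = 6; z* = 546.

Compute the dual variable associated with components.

At the optimum: components uses 27 of 27 (binding); test uses 48 of 48 (binding).
The binding rows give the dual system: 1·y_components + 2·y_test = 22 and 2·y_components + 3·y_test = 36.
This yields shadow prices y_components = 6, y_test = 8.
Shadow price of components = 6.

6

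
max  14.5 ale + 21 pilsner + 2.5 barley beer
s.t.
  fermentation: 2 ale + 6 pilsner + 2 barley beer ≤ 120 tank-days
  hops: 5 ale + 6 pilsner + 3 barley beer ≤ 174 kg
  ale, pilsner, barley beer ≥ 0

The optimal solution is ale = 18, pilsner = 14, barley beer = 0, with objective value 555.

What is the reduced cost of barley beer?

-7

Both fermentation and hops are binding at x*.
From A_Bᵀ y = c: 2·y_fermentation + 5·y_hops = 14.5; 6·y_fermentation + 6·y_hops = 21.
→ y_fermentation = 1 and y_hops = 2.5.
Reduced cost of barley beer: c₃ − yᵀa₃ = 2.5 − (1·2 + 2.5·3) = 2.5 − 9.5 = -7.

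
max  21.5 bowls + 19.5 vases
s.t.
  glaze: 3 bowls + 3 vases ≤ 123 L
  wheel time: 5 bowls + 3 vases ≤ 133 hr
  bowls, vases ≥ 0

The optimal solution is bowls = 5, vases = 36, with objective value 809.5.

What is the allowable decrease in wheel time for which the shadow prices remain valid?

Binding constraints: glaze, wheel time. The basis is B = [[3,3],[5,3]] with det -6.
Per unit decrease in wheel time, x* moves by d = (-0.5, 0.5).
The basis stays optimal until bowls reaches 0; allowable decrease = 10 hr.

10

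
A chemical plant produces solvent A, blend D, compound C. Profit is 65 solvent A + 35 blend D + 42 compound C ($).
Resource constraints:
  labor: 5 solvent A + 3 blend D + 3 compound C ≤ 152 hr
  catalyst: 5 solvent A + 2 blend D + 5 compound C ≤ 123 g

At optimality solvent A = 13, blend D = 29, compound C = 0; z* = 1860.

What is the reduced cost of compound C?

Both labor and catalyst are binding at x*.
The binding rows give the dual system: 5·y_labor + 5·y_catalyst = 65 and 3·y_labor + 2·y_catalyst = 35.
Solving: y_labor = 9, y_catalyst = 4.
Reduced cost of compound C: c₃ − yᵀa₃ = 42 − (9·3 + 4·5) = 42 − 47 = -5.

-5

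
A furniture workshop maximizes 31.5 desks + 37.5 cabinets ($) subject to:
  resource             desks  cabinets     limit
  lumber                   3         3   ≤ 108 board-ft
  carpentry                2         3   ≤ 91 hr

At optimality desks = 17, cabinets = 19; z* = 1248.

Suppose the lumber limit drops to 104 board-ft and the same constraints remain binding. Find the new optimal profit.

1222

Both lumber and carpentry are binding at x*.
The binding rows give the dual system: 3·y_lumber + 2·y_carpentry = 31.5 and 3·y_lumber + 3·y_carpentry = 37.5.
Solving: y_lumber = 6.5, y_carpentry = 6.
Δz = y_lumber·Δb = 6.5 × (-4) = -26, so new z* = 1248 − 26 = 1222.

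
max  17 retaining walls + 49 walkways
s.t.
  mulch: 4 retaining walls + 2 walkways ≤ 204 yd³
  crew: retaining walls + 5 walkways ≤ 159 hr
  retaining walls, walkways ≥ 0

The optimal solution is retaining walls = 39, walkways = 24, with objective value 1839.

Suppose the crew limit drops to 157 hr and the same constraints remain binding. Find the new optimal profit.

At the optimum: mulch uses 204 of 204 (binding); crew uses 159 of 159 (binding).
The binding rows give the dual system: 4·y_mulch + 1·y_crew = 17 and 2·y_mulch + 5·y_crew = 49.
→ y_mulch = 2 and y_crew = 9.
Δz = y_crew·Δb = 9 × (-2) = -18, so new z* = 1839 − 18 = 1821.

1821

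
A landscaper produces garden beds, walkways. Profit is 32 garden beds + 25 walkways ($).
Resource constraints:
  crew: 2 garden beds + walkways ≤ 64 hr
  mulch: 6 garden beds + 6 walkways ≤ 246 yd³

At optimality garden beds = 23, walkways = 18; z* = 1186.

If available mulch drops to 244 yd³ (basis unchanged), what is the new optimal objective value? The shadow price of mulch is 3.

1180

Δb = -2, so new z* = 1186 + (3)·(-2) = 1186 − 6 = 1180.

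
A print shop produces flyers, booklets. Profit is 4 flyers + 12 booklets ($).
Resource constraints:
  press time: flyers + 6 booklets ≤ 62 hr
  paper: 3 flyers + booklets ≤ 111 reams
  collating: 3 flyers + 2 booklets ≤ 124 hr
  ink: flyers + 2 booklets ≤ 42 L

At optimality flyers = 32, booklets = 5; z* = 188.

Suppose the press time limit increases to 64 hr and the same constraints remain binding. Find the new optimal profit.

190

Binding: press time and ink. Non-binding: paper (10 unused), collating (18 unused).
Since paper, collating are not tight, their duals are 0.
The binding rows give the dual system: 1·y_press time + 1·y_ink = 4 and 6·y_press time + 2·y_ink = 12.
→ y_press time = 1 and y_ink = 3.
Δz = y_press time·Δb = 1 × (2) = 2, so new z* = 188 + 2 = 190.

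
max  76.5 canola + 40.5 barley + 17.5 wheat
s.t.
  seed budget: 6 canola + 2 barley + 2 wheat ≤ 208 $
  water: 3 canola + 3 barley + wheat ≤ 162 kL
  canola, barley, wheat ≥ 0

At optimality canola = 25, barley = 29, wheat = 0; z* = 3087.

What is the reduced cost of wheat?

-8

Check each constraint at x*: seed budget 208/208 (tight); water 162/162 (tight).
The binding rows give the dual system: 6·y_seed budget + 3·y_water = 76.5 and 2·y_seed budget + 3·y_water = 40.5.
This yields shadow prices y_seed budget = 9, y_water = 7.5.
Reduced cost of wheat: c₃ − yᵀa₃ = 17.5 − (9·2 + 7.5·1) = 17.5 − 25.5 = -8.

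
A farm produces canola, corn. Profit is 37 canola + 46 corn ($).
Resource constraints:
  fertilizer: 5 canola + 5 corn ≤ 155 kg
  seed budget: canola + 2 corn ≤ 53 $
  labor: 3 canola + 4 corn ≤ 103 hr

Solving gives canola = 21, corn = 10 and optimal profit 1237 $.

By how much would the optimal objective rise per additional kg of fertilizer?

Check each constraint at x*: fertilizer 155/155 (tight); seed budget 41/53 (slack 12); labor 103/103 (tight).
Slack constraints have shadow price 0 (complementary slackness).
The binding rows give the dual system: 5·y_fertilizer + 3·y_labor = 37 and 5·y_fertilizer + 4·y_labor = 46.
→ y_fertilizer = 2 and y_labor = 9.
Shadow price of fertilizer = 2.

2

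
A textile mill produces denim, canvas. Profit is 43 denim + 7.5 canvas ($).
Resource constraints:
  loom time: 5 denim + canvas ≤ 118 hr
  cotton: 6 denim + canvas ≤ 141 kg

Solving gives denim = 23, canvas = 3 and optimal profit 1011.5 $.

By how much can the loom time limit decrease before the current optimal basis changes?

0.5

Binding constraints: loom time, cotton. The basis is B = [[5,1],[6,1]] with det -1.
Per unit decrease in loom time, x* moves by d = (1, -6).
The basis stays optimal until canvas reaches 0; allowable decrease = 0.5 hr.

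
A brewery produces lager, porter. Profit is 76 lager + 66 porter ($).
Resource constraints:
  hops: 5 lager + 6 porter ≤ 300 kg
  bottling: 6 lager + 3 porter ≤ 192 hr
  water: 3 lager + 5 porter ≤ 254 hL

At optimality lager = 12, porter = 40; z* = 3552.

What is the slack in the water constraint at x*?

water used = 3·12 + 5·40 = 236; slack = 254 − 236 = 18.

18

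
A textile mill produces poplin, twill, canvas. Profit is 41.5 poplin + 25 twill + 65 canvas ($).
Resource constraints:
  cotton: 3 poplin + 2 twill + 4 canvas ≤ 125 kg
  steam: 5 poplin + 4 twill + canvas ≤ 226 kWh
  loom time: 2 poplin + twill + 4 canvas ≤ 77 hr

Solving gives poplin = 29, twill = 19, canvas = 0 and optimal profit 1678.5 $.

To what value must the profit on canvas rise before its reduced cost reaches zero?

At the optimum: cotton uses 125 of 125 (binding); steam uses 221 of 226 (slack = 5); loom time uses 77 of 77 (binding).
Since steam is not tight, its dual is 0.
From A_Bᵀ y = c: 3·y_cotton + 2·y_loom time = 41.5; 2·y_cotton + 1·y_loom time = 25.
→ y_cotton = 8.5 and y_loom time = 8.
canvas enters the basis when its profit ≥ yᵀa₃ = 8.5·4 + 8·4 = 66.

66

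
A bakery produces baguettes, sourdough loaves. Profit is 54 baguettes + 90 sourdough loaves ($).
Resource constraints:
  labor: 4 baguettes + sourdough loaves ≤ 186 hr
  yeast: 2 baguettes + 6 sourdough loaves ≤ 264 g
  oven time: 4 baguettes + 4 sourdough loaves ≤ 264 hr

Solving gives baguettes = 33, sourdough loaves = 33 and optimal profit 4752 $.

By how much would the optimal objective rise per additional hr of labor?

Check each constraint at x*: labor 165/186 (slack 21); yeast 264/264 (tight); oven time 264/264 (tight).
Slack constraints have shadow price 0 (complementary slackness).
The binding rows give the dual system: 2·y_yeast + 4·y_oven time = 54 and 6·y_yeast + 4·y_oven time = 90.
This yields shadow prices y_yeast = 9, y_oven time = 9.
Shadow price of labor = 0.

0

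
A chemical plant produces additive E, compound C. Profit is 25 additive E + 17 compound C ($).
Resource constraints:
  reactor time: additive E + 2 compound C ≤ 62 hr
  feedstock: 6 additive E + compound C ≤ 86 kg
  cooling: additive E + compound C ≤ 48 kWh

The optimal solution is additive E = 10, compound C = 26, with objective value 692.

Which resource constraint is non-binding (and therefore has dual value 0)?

cooling

reactor time: 62/62 (binding)
feedstock: 86/86 (binding)
cooling: 36/48 (slack 12)
By complementary slackness, a constraint with positive slack has shadow price 0 → cooling.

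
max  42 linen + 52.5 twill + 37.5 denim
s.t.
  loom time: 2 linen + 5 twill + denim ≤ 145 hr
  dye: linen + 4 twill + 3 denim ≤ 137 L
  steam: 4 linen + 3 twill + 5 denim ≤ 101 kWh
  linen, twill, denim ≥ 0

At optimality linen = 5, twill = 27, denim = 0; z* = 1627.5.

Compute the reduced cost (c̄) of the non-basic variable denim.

-6

Check each constraint at x*: loom time 145/145 (tight); dye 113/137 (slack 24); steam 101/101 (tight).
By complementary slackness, y = 0 for the non-binding constraint.
The binding rows give the dual system: 2·y_loom time + 4·y_steam = 42 and 5·y_loom time + 3·y_steam = 52.5.
→ y_loom time = 6 and y_steam = 7.5.
Reduced cost of denim: c₃ − yᵀa₃ = 37.5 − (6·1 + 7.5·5) = 37.5 − 43.5 = -6.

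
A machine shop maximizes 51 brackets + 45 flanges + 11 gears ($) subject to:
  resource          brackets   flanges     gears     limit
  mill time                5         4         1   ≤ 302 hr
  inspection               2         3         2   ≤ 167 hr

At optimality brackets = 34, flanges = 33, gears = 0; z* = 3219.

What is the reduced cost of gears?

Both mill time and inspection are binding at x*.
From A_Bᵀ y = c: 5·y_mill time + 2·y_inspection = 51; 4·y_mill time + 3·y_inspection = 45.
→ y_mill time = 9 and y_inspection = 3.
Reduced cost of gears: c₃ − yᵀa₃ = 11 − (9·1 + 3·2) = 11 − 15 = -4.

-4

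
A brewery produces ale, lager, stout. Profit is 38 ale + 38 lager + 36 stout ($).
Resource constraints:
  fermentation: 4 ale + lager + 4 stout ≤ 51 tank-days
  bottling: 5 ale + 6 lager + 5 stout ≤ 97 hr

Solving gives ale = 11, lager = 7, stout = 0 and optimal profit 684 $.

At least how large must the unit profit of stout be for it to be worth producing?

At the optimum: fermentation uses 51 of 51 (binding); bottling uses 97 of 97 (binding).
The binding rows give the dual system: 4·y_fermentation + 5·y_bottling = 38 and 1·y_fermentation + 6·y_bottling = 38.
This yields shadow prices y_fermentation = 2, y_bottling = 6.
stout enters the basis when its profit ≥ yᵀa₃ = 2·4 + 6·5 = 38.

38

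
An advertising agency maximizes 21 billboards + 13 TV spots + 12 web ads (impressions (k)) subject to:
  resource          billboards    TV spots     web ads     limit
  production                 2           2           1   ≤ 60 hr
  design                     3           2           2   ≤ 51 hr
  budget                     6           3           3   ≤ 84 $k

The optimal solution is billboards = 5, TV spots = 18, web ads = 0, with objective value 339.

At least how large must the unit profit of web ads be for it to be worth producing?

At the optimum: production uses 46 of 60 (slack = 14); design uses 51 of 51 (binding); budget uses 84 of 84 (binding).
By complementary slackness, y = 0 for the non-binding constraint.
Dual feasibility on the basic columns requires 3·y_design + 6·y_budget = 21, 2·y_design + 3·y_budget = 13.
→ y_design = 5 and y_budget = 1.
web ads enters the basis when its profit ≥ yᵀa₃ = 5·2 + 1·3 = 13.

13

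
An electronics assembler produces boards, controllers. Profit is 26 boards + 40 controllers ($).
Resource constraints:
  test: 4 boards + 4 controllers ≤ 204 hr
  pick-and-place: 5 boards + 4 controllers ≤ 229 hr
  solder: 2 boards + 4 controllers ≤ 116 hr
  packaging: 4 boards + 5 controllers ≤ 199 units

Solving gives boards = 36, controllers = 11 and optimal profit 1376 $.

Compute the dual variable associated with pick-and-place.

0

Binding: solder and packaging. Non-binding: test (16 unused), pick-and-place (5 unused).
By complementary slackness, y = 0 for the non-binding constraints.
The binding rows give the dual system: 2·y_solder + 4·y_packaging = 26 and 4·y_solder + 5·y_packaging = 40.
→ y_solder = 5 and y_packaging = 4.
Shadow price of pick-and-place = 0.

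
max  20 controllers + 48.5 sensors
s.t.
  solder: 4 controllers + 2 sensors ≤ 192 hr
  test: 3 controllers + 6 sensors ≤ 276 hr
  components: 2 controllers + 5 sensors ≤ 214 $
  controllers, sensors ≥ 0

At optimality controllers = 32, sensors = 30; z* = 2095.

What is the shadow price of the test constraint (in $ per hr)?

1

Check each constraint at x*: solder 188/192 (slack 4); test 276/276 (tight); components 214/214 (tight).
Since solder is not tight, its dual is 0.
Dual feasibility on the basic columns requires 3·y_test + 2·y_components = 20, 6·y_test + 5·y_components = 48.5.
→ y_test = 1 and y_components = 8.5.
Shadow price of test = 1.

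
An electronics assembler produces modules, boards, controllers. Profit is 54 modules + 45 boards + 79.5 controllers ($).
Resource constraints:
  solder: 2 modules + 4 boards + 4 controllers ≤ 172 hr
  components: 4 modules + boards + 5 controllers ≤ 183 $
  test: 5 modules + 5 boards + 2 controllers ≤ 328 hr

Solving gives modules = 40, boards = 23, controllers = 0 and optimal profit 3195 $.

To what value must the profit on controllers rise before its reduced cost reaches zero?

81

Check each constraint at x*: solder 172/172 (tight); components 183/183 (tight); test 315/328 (slack 13).
Slack constraints have shadow price 0 (complementary slackness).
From A_Bᵀ y = c: 2·y_solder + 4·y_components = 54; 4·y_solder + 1·y_components = 45.
Solving: y_solder = 9, y_components = 9.
controllers enters the basis when its profit ≥ yᵀa₃ = 9·4 + 9·5 = 81.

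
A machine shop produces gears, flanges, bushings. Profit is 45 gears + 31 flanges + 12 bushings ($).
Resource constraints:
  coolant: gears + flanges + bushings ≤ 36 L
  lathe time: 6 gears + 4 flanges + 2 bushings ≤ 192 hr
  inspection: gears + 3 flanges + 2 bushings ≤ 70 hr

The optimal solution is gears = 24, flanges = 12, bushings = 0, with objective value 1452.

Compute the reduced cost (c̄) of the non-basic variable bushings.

Binding: coolant and lathe time. Non-binding: inspection (10 unused).
By complementary slackness, y = 0 for the non-binding constraint.
The binding rows give the dual system: 1·y_coolant + 6·y_lathe time = 45 and 1·y_coolant + 4·y_lathe time = 31.
→ y_coolant = 3 and y_lathe time = 7.
Reduced cost of bushings: c₃ − yᵀa₃ = 12 − (3·1 + 7·2) = 12 − 17 = -5.

-5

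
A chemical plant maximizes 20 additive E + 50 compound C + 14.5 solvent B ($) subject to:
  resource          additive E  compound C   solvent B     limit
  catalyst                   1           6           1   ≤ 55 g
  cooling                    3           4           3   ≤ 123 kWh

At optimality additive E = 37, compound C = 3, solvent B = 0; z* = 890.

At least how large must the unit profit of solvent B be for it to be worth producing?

Both catalyst and cooling are binding at x*.
The binding rows give the dual system: 1·y_catalyst + 3·y_cooling = 20 and 6·y_catalyst + 4·y_cooling = 50.
→ y_catalyst = 5 and y_cooling = 5.
solvent B enters the basis when its profit ≥ yᵀa₃ = 5·1 + 5·3 = 20.

20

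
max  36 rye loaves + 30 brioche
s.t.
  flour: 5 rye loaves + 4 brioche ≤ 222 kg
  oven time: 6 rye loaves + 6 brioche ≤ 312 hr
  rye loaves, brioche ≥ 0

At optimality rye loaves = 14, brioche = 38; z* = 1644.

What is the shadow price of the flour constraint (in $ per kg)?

6

Check each constraint at x*: flour 222/222 (tight); oven time 312/312 (tight).
Dual feasibility on the basic columns requires 5·y_flour + 6·y_oven time = 36, 4·y_flour + 6·y_oven time = 30.
Solving: y_flour = 6, y_oven time = 1.
Shadow price of flour = 6.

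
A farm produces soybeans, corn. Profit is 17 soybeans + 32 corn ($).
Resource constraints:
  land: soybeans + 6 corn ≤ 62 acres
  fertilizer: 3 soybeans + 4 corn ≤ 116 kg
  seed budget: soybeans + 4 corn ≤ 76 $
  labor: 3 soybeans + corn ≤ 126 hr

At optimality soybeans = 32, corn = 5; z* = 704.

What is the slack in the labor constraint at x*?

labor used = 3·32 + 1·5 = 101; slack = 126 − 101 = 25.

25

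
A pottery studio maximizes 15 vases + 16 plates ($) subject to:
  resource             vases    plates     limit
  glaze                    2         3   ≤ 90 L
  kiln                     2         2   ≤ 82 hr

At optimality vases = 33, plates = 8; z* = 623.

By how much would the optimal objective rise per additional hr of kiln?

6.5

Check each constraint at x*: glaze 90/90 (tight); kiln 82/82 (tight).
Dual feasibility on the basic columns requires 2·y_glaze + 2·y_kiln = 15, 3·y_glaze + 2·y_kiln = 16.
Solving: y_glaze = 1, y_kiln = 6.5.
Shadow price of kiln = 6.5.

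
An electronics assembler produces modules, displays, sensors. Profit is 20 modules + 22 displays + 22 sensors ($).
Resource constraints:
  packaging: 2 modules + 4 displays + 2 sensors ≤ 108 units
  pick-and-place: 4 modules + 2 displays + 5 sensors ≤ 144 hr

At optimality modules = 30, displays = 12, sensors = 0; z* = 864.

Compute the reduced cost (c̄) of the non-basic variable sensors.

-1

At the optimum: packaging uses 108 of 108 (binding); pick-and-place uses 144 of 144 (binding).
From A_Bᵀ y = c: 2·y_packaging + 4·y_pick-and-place = 20; 4·y_packaging + 2·y_pick-and-place = 22.
Solving: y_packaging = 4, y_pick-and-place = 3.
Reduced cost of sensors: c₃ − yᵀa₃ = 22 − (4·2 + 3·5) = 22 − 23 = -1.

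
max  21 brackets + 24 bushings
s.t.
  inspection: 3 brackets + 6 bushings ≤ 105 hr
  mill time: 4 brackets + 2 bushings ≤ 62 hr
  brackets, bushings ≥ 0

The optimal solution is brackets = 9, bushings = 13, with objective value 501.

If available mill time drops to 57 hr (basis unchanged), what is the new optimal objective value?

Check each constraint at x*: inspection 105/105 (tight); mill time 62/62 (tight).
Dual feasibility on the basic columns requires 3·y_inspection + 4·y_mill time = 21, 6·y_inspection + 2·y_mill time = 24.
This yields shadow prices y_inspection = 3, y_mill time = 3.
Δz = y_mill time·Δb = 3 × (-5) = -15, so new z* = 501 − 15 = 486.

486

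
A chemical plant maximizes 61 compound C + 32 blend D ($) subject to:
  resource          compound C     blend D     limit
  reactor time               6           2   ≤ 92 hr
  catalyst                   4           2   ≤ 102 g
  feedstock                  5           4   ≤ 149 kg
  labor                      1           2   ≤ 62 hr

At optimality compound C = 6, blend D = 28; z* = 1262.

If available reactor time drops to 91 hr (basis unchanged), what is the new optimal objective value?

Binding: reactor time and labor. Non-binding: catalyst (22 unused), feedstock (7 unused).
Since catalyst, feedstock are not tight, their duals are 0.
Dual feasibility on the basic columns requires 6·y_reactor time + 1·y_labor = 61, 2·y_reactor time + 2·y_labor = 32.
Solving: y_reactor time = 9, y_labor = 7.
Δz = y_reactor time·Δb = 9 × (-1) = -9, so new z* = 1262 − 9 = 1253.

1253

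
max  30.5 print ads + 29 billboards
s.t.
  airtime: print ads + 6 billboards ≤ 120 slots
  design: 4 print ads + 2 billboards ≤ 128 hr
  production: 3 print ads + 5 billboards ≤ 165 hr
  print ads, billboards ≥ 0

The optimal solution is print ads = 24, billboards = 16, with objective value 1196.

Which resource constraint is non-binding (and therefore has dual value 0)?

airtime: 120/120 (binding)
design: 128/128 (binding)
production: 152/165 (slack 13)
By complementary slackness, a constraint with positive slack has shadow price 0 → production.

production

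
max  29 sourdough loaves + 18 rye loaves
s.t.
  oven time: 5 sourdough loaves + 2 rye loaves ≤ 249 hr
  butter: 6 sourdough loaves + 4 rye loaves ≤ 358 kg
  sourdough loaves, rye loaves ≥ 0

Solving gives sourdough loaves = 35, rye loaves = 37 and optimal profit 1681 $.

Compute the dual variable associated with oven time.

Check each constraint at x*: oven time 249/249 (tight); butter 358/358 (tight).
The binding rows give the dual system: 5·y_oven time + 6·y_butter = 29 and 2·y_oven time + 4·y_butter = 18.
Solving: y_oven time = 1, y_butter = 4.
Shadow price of oven time = 1.

1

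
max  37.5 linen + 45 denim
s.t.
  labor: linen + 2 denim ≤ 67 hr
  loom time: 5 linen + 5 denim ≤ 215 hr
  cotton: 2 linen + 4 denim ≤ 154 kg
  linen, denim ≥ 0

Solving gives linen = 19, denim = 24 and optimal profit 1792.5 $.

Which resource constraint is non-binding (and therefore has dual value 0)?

cotton

labor: 67/67 (binding)
loom time: 215/215 (binding)
cotton: 134/154 (slack 20)
By complementary slackness, a constraint with positive slack has shadow price 0 → cotton.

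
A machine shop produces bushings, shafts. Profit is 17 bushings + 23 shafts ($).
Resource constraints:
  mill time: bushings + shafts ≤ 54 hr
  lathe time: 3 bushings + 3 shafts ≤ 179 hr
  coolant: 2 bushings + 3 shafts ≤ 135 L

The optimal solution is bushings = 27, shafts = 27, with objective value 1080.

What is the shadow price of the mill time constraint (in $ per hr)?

5

Check each constraint at x*: mill time 54/54 (tight); lathe time 162/179 (slack 17); coolant 135/135 (tight).
Since lathe time is not tight, its dual is 0.
Dual feasibility on the basic columns requires 1·y_mill time + 2·y_coolant = 17, 1·y_mill time + 3·y_coolant = 23.
→ y_mill time = 5 and y_coolant = 6.
Shadow price of mill time = 5.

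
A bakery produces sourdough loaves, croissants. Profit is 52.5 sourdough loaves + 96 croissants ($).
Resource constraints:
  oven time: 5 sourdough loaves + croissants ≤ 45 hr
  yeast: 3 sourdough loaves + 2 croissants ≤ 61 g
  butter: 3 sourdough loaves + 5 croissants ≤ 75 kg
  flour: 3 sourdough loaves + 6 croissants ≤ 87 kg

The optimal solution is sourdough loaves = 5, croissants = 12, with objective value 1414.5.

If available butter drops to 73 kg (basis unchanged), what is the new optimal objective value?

Check each constraint at x*: oven time 37/45 (slack 8); yeast 39/61 (slack 22); butter 75/75 (tight); flour 87/87 (tight).
By complementary slackness, y = 0 for the non-binding constraints.
Dual feasibility on the basic columns requires 3·y_butter + 3·y_flour = 52.5, 5·y_butter + 6·y_flour = 96.
This yields shadow prices y_butter = 9, y_flour = 8.5.
Δz = y_butter·Δb = 9 × (-2) = -18, so new z* = 1414.5 − 18 = 1396.5.

1396.5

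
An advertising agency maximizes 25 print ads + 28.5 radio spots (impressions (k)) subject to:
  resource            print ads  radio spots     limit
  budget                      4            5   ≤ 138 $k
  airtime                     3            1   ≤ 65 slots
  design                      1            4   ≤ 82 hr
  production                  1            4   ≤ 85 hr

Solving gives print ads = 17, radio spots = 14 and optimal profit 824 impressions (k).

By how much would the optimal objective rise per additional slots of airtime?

Check each constraint at x*: budget 138/138 (tight); airtime 65/65 (tight); design 73/82 (slack 9); production 73/85 (slack 12).
By complementary slackness, y = 0 for the non-binding constraints.
The binding rows give the dual system: 4·y_budget + 3·y_airtime = 25 and 5·y_budget + 1·y_airtime = 28.5.
Solving: y_budget = 5.5, y_airtime = 1.
Shadow price of airtime = 1.

1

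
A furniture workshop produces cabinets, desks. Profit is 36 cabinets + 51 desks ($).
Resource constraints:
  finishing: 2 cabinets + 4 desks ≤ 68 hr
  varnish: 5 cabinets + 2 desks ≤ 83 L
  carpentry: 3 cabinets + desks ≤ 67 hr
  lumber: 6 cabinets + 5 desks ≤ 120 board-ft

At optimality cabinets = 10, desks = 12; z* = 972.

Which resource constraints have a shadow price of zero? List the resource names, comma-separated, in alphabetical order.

finishing: 68/68 (binding)
varnish: 74/83 (slack 9)
carpentry: 42/67 (slack 25)
lumber: 120/120 (binding)
By complementary slackness, a constraint with positive slack has shadow price 0 → carpentry, varnish.

carpentry, varnish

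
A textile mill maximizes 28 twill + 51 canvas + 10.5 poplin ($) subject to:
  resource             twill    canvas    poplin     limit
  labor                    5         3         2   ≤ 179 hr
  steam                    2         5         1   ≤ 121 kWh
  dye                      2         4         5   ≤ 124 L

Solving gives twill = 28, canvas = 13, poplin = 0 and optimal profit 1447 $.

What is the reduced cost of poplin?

-2.5

Check each constraint at x*: labor 179/179 (tight); steam 121/121 (tight); dye 108/124 (slack 16).
By complementary slackness, y = 0 for the non-binding constraint.
The binding rows give the dual system: 5·y_labor + 2·y_steam = 28 and 3·y_labor + 5·y_steam = 51.
This yields shadow prices y_labor = 2, y_steam = 9.
Reduced cost of poplin: c₃ − yᵀa₃ = 10.5 − (2·2 + 9·1) = 10.5 − 13 = -2.5.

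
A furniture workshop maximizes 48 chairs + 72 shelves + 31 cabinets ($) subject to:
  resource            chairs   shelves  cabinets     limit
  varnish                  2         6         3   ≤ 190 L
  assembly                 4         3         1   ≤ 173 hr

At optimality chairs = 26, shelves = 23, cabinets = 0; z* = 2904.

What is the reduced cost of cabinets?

Check each constraint at x*: varnish 190/190 (tight); assembly 173/173 (tight).
The binding rows give the dual system: 2·y_varnish + 4·y_assembly = 48 and 6·y_varnish + 3·y_assembly = 72.
→ y_varnish = 8 and y_assembly = 8.
Reduced cost of cabinets: c₃ − yᵀa₃ = 31 − (8·3 + 8·1) = 31 − 32 = -1.

-1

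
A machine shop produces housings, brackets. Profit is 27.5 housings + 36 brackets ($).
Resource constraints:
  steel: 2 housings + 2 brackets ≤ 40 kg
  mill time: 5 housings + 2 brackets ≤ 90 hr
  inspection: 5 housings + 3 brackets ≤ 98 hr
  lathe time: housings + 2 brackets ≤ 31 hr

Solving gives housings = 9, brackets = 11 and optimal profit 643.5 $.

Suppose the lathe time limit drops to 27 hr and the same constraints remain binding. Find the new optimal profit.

609.5

Check each constraint at x*: steel 40/40 (tight); mill time 67/90 (slack 23); inspection 78/98 (slack 20); lathe time 31/31 (tight).
By complementary slackness, y = 0 for the non-binding constraints.
Dual feasibility on the basic columns requires 2·y_steel + 1·y_lathe time = 27.5, 2·y_steel + 2·y_lathe time = 36.
→ y_steel = 9.5 and y_lathe time = 8.5.
Δz = y_lathe time·Δb = 8.5 × (-4) = -34, so new z* = 643.5 − 34 = 609.5.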